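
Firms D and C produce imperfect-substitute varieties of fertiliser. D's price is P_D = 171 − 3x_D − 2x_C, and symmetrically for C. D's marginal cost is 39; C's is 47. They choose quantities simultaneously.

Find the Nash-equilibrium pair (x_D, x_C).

Firm D's profit: π = x_D(171 − 3x_D − 2x_C) − 39x_D.
∂π/∂x_D = 132 − 6x_D − 2x_C = 0 ⇒ x_D = 22 − (1/3)x_C.
Similarly x_C = 62/3 − (1/3)x_D.
Plugging x_C into D's best response: x_D = 22 − (1/3)(62/3 − (1/3)x_D) ⇒ (8/9)x_D = 136/9, so x_D = 17.
Then x_C = 62/3 − (1/3)·17 = 15.

17, 15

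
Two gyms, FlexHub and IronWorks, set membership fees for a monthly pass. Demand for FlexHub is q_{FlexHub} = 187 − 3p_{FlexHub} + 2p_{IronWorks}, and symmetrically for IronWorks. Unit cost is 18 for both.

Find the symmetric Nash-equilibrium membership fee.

60.25

FlexHub's profit: π = (p_{FlexHub} − 18)(187 − 3p_{FlexHub} + 2p_{IronWorks}).
∂π/∂p_{FlexHub} = 241 − 6p_{FlexHub} + 2p_{IronWorks} = 0 ⇒ p_{FlexHub} = 241/6 + (1/3)p_{IronWorks}.
By symmetry p_{IronWorks} = p_{FlexHub}; substituting into the reaction function, (2/3)p_{FlexHub} = 241/6 and p_{FlexHub} = 60.25.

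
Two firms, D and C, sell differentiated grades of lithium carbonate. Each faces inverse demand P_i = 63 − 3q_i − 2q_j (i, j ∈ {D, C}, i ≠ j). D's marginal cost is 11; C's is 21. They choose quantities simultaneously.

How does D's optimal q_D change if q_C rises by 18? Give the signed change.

Firm D's profit: π = q_D(63 − 3q_D − 2q_C) − 11q_D.
∂π/∂q_D = 52 − 6q_D − 2q_C = 0 ⇒ q_D = 26/3 − (1/3)q_C.
The reaction-function slope is −1/3, so an 18-unit rise in q_C moves q_D by −1/3 × 18 = −6. D's best response falls — the actions are strategic substitutes.

-6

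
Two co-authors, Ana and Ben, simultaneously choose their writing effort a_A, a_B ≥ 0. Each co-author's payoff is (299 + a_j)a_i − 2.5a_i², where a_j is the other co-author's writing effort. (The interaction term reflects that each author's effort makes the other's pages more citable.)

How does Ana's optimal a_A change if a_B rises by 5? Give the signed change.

Ana's payoff is (299 + a_B)a_A − 2.5a_A².
∂π/∂a_A = 299 + a_B − 5a_A = 0, so a_A = 59.8 + 0.2a_B.
The reaction-function slope is 0.2, so a 5-unit rise in a_B moves a_A by 0.2 × 5 = 1. Ana's best response rises — the actions are strategic complements.

1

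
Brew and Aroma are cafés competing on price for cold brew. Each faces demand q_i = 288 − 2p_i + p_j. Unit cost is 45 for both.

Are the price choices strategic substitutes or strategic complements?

strategic complements

Brew's profit: π = (p_{Brew} − 45)(288 − 2p_{Brew} + p_{Aroma}).
∂π/∂p_{Brew} = 378 − 4p_{Brew} + p_{Aroma} = 0 ⇒ p_{Brew} = 94.5 + 0.25p_{Aroma}.
The best-response slope dp_{Brew}/dp_{Aroma} = 0.25 > 0: the reaction function is upward-sloping, so the choices are strategic complements.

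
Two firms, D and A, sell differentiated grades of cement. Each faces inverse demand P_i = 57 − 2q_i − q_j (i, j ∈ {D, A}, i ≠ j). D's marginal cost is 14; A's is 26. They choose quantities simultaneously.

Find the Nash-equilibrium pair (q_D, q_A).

Firm D's profit: π = q_D(57 − 2q_D − q_A) − 14q_D.
∂π/∂q_D = 43 − 4q_D − q_A = 0 ⇒ q_D = 10.75 − 0.25q_A.
Similarly q_A = 7.75 − 0.25q_D.
Plugging q_A into D's best response: q_D = 10.75 − 0.25(7.75 − 0.25q_D) ⇒ 0.9375q_D = 8.8125, so q_D = 9.4.
Then q_A = 7.75 − 0.25·9.4 = 5.4.

9.4, 5.4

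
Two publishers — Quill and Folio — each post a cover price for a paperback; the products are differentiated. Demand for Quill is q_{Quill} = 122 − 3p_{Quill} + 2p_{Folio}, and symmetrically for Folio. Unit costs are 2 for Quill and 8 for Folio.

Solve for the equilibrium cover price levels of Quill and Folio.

33.125, 35.375

Quill's profit: π = (p_{Quill} − 2)(122 − 3p_{Quill} + 2p_{Folio}).
∂π/∂p_{Quill} = 128 − 6p_{Quill} + 2p_{Folio} = 0 ⇒ p_{Quill} = 64/3 + (1/3)p_{Folio}.
Similarly p_{Folio} = 73/3 + (1/3)p_{Quill}.
Plugging p_{Folio} into Quill's best response: p_{Quill} = 64/3 + (1/3)(73/3 + (1/3)p_{Quill}) ⇒ (8/9)p_{Quill} = 265/9, so p_{Quill} = 33.125.
Then p_{Folio} = 73/3 + (1/3)·33.125 = 35.375.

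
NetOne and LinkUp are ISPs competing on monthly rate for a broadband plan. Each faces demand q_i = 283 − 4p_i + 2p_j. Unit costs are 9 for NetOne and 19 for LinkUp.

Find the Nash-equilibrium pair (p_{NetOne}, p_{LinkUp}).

NetOne's profit: π = (p_{NetOne} − 9)(283 − 4p_{NetOne} + 2p_{LinkUp}).
∂π/∂p_{NetOne} = 319 − 8p_{NetOne} + 2p_{LinkUp} = 0 ⇒ p_{NetOne} = 39.875 + 0.25p_{LinkUp}.
Similarly p_{LinkUp} = 44.875 + 0.25p_{NetOne}.
Substituting the second reaction function into the first: p_{NetOne} = 39.875 + 0.25(44.875 + 0.25p_{NetOne}), which gives 0.9375p_{NetOne} = 1635/32 ⇒ p_{NetOne} = 54.5.
Then p_{LinkUp} = 44.875 + 0.25·54.5 = 58.5.

54.5, 58.5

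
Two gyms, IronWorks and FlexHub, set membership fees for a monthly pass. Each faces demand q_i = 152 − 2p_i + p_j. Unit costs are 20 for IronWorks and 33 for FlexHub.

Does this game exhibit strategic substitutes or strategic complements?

IronWorks's profit: π = (p_{IronWorks} − 20)(152 − 2p_{IronWorks} + p_{FlexHub}).
∂π/∂p_{IronWorks} = 192 − 4p_{IronWorks} + p_{FlexHub} = 0 ⇒ p_{IronWorks} = 48 + 0.25p_{FlexHub}.
The best-response slope dp_{IronWorks}/dp_{FlexHub} = 0.25 > 0: the reaction function is upward-sloping, so the choices are strategic complements.

strategic complements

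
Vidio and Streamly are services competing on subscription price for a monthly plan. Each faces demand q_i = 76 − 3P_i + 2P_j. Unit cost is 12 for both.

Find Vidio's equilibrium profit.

768

Vidio's profit: π = (P_{Vidio} − 12)(76 − 3P_{Vidio} + 2P_{Streamly}).
∂π/∂P_{Vidio} = 112 − 6P_{Vidio} + 2P_{Streamly} = 0 ⇒ P_{Vidio} = 56/3 + (1/3)P_{Streamly}.
Setting P_{Vidio} = P_{Streamly} in the reaction function: P_{Vidio} = 56/3 + (1/3)P_{Vidio}, so P_{Vidio} = (56/3) / (2/3) = 28.
q_{Vidio} = 76 − 3·28 + 2·28 = 48.
Profit = (28 − 12)·48 = 768.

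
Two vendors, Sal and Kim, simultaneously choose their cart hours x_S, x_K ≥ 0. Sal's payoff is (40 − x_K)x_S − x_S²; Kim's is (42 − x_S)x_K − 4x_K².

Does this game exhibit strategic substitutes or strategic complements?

Expanding Sal's payoff: 40x_S − x_Kx_S − x_S².
∂π/∂x_S = 40 − x_K − 2x_S = 0, so x_S = 20 − 0.5x_K.
The best-response slope dx_S/dx_K = −0.5 < 0: the reaction function is downward-sloping, so the choices are strategic substitutes.

strategic substitutes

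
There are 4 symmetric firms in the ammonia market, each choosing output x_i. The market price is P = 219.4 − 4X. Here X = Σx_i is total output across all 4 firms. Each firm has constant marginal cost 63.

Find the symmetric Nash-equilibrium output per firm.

7.82

A representative firm's profit is π_i = x_i(219.4 − 4X) − 63x_i, with X = x_i + Σ_{j≠i} x_j.
First-order condition: 156.4 − 8x_i − 4Σ_{j≠i} x_j = 0.
With identical firms, set every x_j = x: then 156.4 − 8x − 12x = 0, i.e. x = 156.4/20 = 7.82.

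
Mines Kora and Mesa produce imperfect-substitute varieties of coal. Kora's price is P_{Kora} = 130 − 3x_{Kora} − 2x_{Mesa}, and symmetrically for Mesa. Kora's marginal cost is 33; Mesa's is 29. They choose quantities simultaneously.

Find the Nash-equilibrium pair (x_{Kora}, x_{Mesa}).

11.875, 12.875

Mine Kora's profit: π = x_{Kora}(130 − 3x_{Kora} − 2x_{Mesa}) − 33x_{Kora}.
∂π/∂x_{Kora} = 97 − 6x_{Kora} − 2x_{Mesa} = 0 ⇒ x_{Kora} = 97/6 − (1/3)x_{Mesa}.
Similarly x_{Mesa} = 101/6 − (1/3)x_{Kora}.
Substituting the second reaction function into the first: x_{Kora} = 97/6 − (1/3)(101/6 − (1/3)x_{Kora}), which gives (8/9)x_{Kora} = 95/9 ⇒ x_{Kora} = 11.875.
Then x_{Mesa} = 101/6 − (1/3)·11.875 = 12.875.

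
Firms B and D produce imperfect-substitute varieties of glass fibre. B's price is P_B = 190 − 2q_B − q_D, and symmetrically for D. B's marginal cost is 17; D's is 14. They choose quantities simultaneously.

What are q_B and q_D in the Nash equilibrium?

34.4, 35.4

Firm B's profit: π = q_B(190 − 2q_B − q_D) − 17q_B.
∂π/∂q_B = 173 − 4q_B − q_D = 0 ⇒ q_B = 43.25 − 0.25q_D.
Similarly q_D = 44 − 0.25q_B.
Solving the two reaction functions simultaneously: (1 − (−0.25)(−0.25))q_B = 43.25 − 0.25·44, so 0.9375q_B = 32.25 and q_B = 34.4.
Then q_D = 44 − 0.25·34.4 = 35.4.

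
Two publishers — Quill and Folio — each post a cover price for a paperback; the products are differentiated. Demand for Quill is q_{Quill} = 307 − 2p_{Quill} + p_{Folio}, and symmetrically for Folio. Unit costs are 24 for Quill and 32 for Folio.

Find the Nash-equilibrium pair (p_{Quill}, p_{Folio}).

119.4, 122.6

Quill's profit: π = (p_{Quill} − 24)(307 − 2p_{Quill} + p_{Folio}).
∂π/∂p_{Quill} = 355 − 4p_{Quill} + p_{Folio} = 0 ⇒ p_{Quill} = 88.75 + 0.25p_{Folio}.
Similarly p_{Folio} = 92.75 + 0.25p_{Quill}.
Plugging p_{Folio} into Quill's best response: p_{Quill} = 88.75 + 0.25(92.75 + 0.25p_{Quill}) ⇒ 0.9375p_{Quill} = 111.9375, so p_{Quill} = 119.4.
Then p_{Folio} = 92.75 + 0.25·119.4 = 122.6.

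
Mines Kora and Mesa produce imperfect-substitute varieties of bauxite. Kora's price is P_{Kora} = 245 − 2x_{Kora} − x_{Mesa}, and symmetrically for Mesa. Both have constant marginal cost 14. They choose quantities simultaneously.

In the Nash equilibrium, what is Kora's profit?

4268.88

Mine Kora's profit: π = x_{Kora}(245 − 2x_{Kora} − x_{Mesa}) − 14x_{Kora}.
∂π/∂x_{Kora} = 231 − 4x_{Kora} − x_{Mesa} = 0 ⇒ x_{Kora} = 57.75 − 0.25x_{Mesa}.
The game is symmetric, so in equilibrium x_{Mesa} = x_{Kora}: the reaction function gives 1.25x_{Kora} = 57.75, hence x_{Kora} = 46.2.
P_{Kora} = 245 − 2·46.2 − 46.2 = 106.4.
Profit = (106.4 − 14)·46.2 = 4268.88.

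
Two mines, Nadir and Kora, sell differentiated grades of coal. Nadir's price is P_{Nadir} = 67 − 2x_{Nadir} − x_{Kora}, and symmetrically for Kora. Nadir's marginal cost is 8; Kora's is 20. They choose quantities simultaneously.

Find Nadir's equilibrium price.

33.2

Mine Nadir's profit: π = x_{Nadir}(67 − 2x_{Nadir} − x_{Kora}) − 8x_{Nadir}.
∂π/∂x_{Nadir} = 59 − 4x_{Nadir} − x_{Kora} = 0 ⇒ x_{Nadir} = 14.75 − 0.25x_{Kora}.
Similarly x_{Kora} = 11.75 − 0.25x_{Nadir}.
Plugging x_{Kora} into Nadir's best response: x_{Nadir} = 14.75 − 0.25(11.75 − 0.25x_{Nadir}) ⇒ 0.9375x_{Nadir} = 11.8125, so x_{Nadir} = 12.6.
Then x_{Kora} = 11.75 − 0.25·12.6 = 8.6.
P_{Nadir} = 67 − 2·12.6 − 8.6 = 33.2.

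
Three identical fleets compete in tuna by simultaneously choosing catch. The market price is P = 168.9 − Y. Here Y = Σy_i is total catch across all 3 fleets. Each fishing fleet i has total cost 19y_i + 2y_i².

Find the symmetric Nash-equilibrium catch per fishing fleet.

A representative fishing fleet's profit is π_i = y_i(168.9 − Y) − 19y_i − 2y_i², with Y = y_i + Σ_{j≠i} y_j.
First-order condition: 149.9 − 6y_i − Σ_{j≠i} y_j = 0.
Imposing symmetry (y_j = y for all j) turns Σ_{j≠i} y_j into 2y, so 149.9 = 8y and y = 18.7375.

18.7375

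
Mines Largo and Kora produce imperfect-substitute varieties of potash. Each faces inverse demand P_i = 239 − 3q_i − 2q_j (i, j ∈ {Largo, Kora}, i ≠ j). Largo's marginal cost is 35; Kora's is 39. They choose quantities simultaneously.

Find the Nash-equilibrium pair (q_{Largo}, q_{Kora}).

25.75, 24.75

Mine Largo's profit: π = q_{Largo}(239 − 3q_{Largo} − 2q_{Kora}) − 35q_{Largo}.
∂π/∂q_{Largo} = 204 − 6q_{Largo} − 2q_{Kora} = 0 ⇒ q_{Largo} = 34 − (1/3)q_{Kora}.
Similarly q_{Kora} = 100/3 − (1/3)q_{Largo}.
Plugging q_{Kora} into Largo's best response: q_{Largo} = 34 − (1/3)(100/3 − (1/3)q_{Largo}) ⇒ (8/9)q_{Largo} = 206/9, so q_{Largo} = 25.75.
Then q_{Kora} = 100/3 − (1/3)·25.75 = 24.75.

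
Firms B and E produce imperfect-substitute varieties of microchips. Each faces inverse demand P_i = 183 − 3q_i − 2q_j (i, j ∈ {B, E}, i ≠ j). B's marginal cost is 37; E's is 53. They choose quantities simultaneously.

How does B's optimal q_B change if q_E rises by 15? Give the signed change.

-5

Firm B's profit: π = q_B(183 − 3q_B − 2q_E) − 37q_B.
∂π/∂q_B = 146 − 6q_B − 2q_E = 0 ⇒ q_B = 73/3 − (1/3)q_E.
The reaction-function slope is −1/3, so a 15-unit rise in q_E moves q_B by −1/3 × 15 = −5. B's best response falls — the actions are strategic substitutes.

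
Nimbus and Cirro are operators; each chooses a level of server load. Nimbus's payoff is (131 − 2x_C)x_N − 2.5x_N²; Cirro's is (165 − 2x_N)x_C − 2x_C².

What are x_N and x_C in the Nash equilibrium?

12.125, 35.1875

Expanding Nimbus's payoff: 131x_N − 2x_Cx_N − 2.5x_N².
∂π/∂x_N = 131 − 2x_C − 5x_N = 0, so x_N = 26.2 − 0.4x_C.
Likewise for Cirro: x_C = 41.25 − 0.5x_N.
Substituting the second reaction function into the first: x_N = 26.2 − 0.4(41.25 − 0.5x_N), which gives 0.8x_N = 9.7 ⇒ x_N = 12.125.
Then x_C = 41.25 − 0.5·12.125 = 35.1875.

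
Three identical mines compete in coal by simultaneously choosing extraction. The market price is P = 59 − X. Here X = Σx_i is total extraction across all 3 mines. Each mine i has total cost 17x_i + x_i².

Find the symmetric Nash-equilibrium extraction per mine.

A representative mine's profit is π_i = x_i(59 − X) − 17x_i − x_i², with X = x_i + Σ_{j≠i} x_j.
First-order condition: 42 − 4x_i − Σ_{j≠i} x_j = 0.
In a symmetric equilibrium every mine chooses the same x, so Σ_{j≠i} x_j = 2x. The condition becomes 42 − 6x = 0, giving x = 42/6 = 7.

7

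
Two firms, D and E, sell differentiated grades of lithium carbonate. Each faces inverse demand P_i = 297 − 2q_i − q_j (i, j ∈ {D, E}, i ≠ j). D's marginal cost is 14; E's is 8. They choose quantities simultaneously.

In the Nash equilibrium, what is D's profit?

Firm D's profit: π = q_D(297 − 2q_D − q_E) − 14q_D.
∂π/∂q_D = 283 − 4q_D − q_E = 0 ⇒ q_D = 70.75 − 0.25q_E.
Similarly q_E = 72.25 − 0.25q_D.
Substituting the second reaction function into the first: q_D = 70.75 − 0.25(72.25 − 0.25q_D), which gives 0.9375q_D = 52.6875 ⇒ q_D = 56.2.
Then q_E = 72.25 − 0.25·56.2 = 58.2.
P_D = 297 − 2·56.2 − 58.2 = 126.4.
Profit = (126.4 − 14)·56.2 = 6316.88.

6316.88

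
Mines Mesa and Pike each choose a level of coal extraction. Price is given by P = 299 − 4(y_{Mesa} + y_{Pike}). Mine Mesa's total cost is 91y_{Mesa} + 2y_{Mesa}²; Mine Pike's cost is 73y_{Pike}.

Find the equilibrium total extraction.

Mine Mesa's profit: π = y_{Mesa}(299 − 4(y_{Mesa} + y_{Pike})) − 91y_{Mesa} − 2y_{Mesa}².
∂π/∂y_{Mesa} = 208 − 12y_{Mesa} − 4y_{Pike} = 0, so y_{Mesa} = 52/3 − (1/3)y_{Pike}.
For Pike: ∂π/∂y_{Pike} = 226 − 8y_{Pike} − 4y_{Mesa} = 0 ⇒ y_{Pike} = 28.25 − 0.5y_{Mesa}.
Plugging y_{Pike} into Mesa's best response: y_{Mesa} = 52/3 − (1/3)(28.25 − 0.5y_{Mesa}) ⇒ (5/6)y_{Mesa} = 95/12, so y_{Mesa} = 9.5.
Then y_{Pike} = 28.25 − 0.5·9.5 = 23.5.
Total extraction: 9.5 + 23.5 = 33.

33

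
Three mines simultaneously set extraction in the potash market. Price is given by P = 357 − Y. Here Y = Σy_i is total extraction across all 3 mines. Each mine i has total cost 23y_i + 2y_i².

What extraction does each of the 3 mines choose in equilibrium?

A representative mine's profit is π_i = y_i(357 − Y) − 23y_i − 2y_i², with Y = y_i + Σ_{j≠i} y_j.
First-order condition: 334 − 6y_i − Σ_{j≠i} y_j = 0.
In a symmetric equilibrium every mine chooses the same y, so Σ_{j≠i} y_j = 2y. The condition becomes 334 − 8y = 0, giving y = 334/8 = 41.75.

41.75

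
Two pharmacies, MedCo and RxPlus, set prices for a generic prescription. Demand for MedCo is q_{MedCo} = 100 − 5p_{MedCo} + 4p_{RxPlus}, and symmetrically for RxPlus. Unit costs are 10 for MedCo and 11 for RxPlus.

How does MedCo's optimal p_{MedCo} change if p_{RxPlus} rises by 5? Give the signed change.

MedCo's profit: π = (p_{MedCo} − 10)(100 − 5p_{MedCo} + 4p_{RxPlus}).
∂π/∂p_{MedCo} = 150 − 10p_{MedCo} + 4p_{RxPlus} = 0 ⇒ p_{MedCo} = 15 + 0.4p_{RxPlus}.
The reaction-function slope is 0.4, so a 5-unit rise in p_{RxPlus} moves p_{MedCo} by 0.4 × 5 = 2. MedCo's best response rises — the actions are strategic complements.

2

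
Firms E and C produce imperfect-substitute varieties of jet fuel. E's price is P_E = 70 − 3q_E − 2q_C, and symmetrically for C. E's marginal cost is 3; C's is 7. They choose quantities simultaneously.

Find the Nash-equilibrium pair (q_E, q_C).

Firm E's profit: π = q_E(70 − 3q_E − 2q_C) − 3q_E.
∂π/∂q_E = 67 − 6q_E − 2q_C = 0 ⇒ q_E = 67/6 − (1/3)q_C.
Similarly q_C = 10.5 − (1/3)q_E.
Solving the two reaction functions simultaneously: (1 − (−1/3)(−1/3))q_E = 67/6 − (1/3)·10.5, so (8/9)q_E = 23/3 and q_E = 8.625.
Then q_C = 10.5 − (1/3)·8.625 = 7.625.

8.625, 7.625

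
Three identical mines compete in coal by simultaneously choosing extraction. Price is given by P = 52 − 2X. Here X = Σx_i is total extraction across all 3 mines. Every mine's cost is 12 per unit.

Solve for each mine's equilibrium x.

5

A representative mine's profit is π_i = x_i(52 − 2X) − 12x_i, with X = x_i + Σ_{j≠i} x_j.
First-order condition: 40 − 4x_i − 2Σ_{j≠i} x_j = 0.
With identical mines, set every x_j = x: then 40 − 4x − 4x = 0, i.e. x = 40/8 = 5.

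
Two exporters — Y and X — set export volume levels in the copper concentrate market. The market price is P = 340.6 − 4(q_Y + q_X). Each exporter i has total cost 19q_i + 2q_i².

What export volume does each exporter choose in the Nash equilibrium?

Exporter Y's profit: π = q_Y(340.6 − 4(q_Y + q_X)) − 19q_Y − 2q_Y².
∂π/∂q_Y = 321.6 − 12q_Y − 4q_X = 0, so q_Y = 26.8 − (1/3)q_X.
The game is symmetric, so in equilibrium q_X = q_Y: the reaction function gives (4/3)q_Y = 26.8, hence q_Y = 20.1.

20.1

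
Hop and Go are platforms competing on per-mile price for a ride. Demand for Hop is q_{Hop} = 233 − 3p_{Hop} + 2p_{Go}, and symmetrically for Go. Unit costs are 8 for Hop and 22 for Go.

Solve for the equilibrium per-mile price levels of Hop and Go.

66.875, 72.125

Hop's profit: π = (p_{Hop} − 8)(233 − 3p_{Hop} + 2p_{Go}).
∂π/∂p_{Hop} = 257 − 6p_{Hop} + 2p_{Go} = 0 ⇒ p_{Hop} = 257/6 + (1/3)p_{Go}.
Similarly p_{Go} = 299/6 + (1/3)p_{Hop}.
Solving the two reaction functions simultaneously: (1 − (1/3)(1/3))p_{Hop} = 257/6 + (1/3)·(299/6), so (8/9)p_{Hop} = 535/9 and p_{Hop} = 66.875.
Then p_{Go} = 299/6 + (1/3)·66.875 = 72.125.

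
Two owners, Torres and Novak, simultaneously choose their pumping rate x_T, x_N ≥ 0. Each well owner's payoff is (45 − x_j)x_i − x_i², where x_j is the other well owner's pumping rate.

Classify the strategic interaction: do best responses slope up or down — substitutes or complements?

strategic substitutes

Torres's payoff is (45 − x_N)x_T − x_T².
∂π/∂x_T = 45 − x_N − 2x_T = 0, so x_T = 22.5 − 0.5x_N.
The best-response slope dx_T/dx_N = −0.5 < 0: the reaction function is downward-sloping, so the choices are strategic substitutes.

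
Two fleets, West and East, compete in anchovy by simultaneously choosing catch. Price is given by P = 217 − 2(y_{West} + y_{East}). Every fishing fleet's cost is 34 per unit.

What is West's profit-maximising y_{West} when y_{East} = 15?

Fishing fleet West's profit: π = y_{West}(217 − 2(y_{West} + y_{East})) − 34y_{West}.
∂π/∂y_{West} = 183 − 4y_{West} − 2y_{East} = 0, so y_{West} = 45.75 − 0.5y_{East}.
At y_{East} = 15: y_{West} = 45.75 − 0.5·15 = 38.25.

38.25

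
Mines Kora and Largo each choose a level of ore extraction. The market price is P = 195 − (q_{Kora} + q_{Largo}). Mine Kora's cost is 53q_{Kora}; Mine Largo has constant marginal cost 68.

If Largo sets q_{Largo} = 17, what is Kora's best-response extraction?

Mine Kora's profit: π = q_{Kora}(195 − (q_{Kora} + q_{Largo})) − 53q_{Kora}.
∂π/∂q_{Kora} = 142 − 2q_{Kora} − q_{Largo} = 0, so q_{Kora} = 71 − 0.5q_{Largo}.
At q_{Largo} = 17: q_{Kora} = 71 − 0.5·17 = 62.5.

62.5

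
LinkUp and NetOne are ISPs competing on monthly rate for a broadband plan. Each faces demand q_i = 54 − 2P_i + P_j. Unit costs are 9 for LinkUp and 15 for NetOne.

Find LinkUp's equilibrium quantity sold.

LinkUp's profit: π = (P_{LinkUp} − 9)(54 − 2P_{LinkUp} + P_{NetOne}).
∂π/∂P_{LinkUp} = 72 − 4P_{LinkUp} + P_{NetOne} = 0 ⇒ P_{LinkUp} = 18 + 0.25P_{NetOne}.
Similarly P_{NetOne} = 21 + 0.25P_{LinkUp}.
Substituting the second reaction function into the first: P_{LinkUp} = 18 + 0.25(21 + 0.25P_{LinkUp}), which gives 0.9375P_{LinkUp} = 23.25 ⇒ P_{LinkUp} = 24.8.
Then P_{NetOne} = 21 + 0.25·24.8 = 27.2.
q_{LinkUp} = 54 − 2·24.8 + 27.2 = 31.6.

31.6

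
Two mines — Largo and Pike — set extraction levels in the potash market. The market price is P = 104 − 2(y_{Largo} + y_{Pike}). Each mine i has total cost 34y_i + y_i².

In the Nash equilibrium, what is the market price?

Mine Largo's profit: π = y_{Largo}(104 − 2(y_{Largo} + y_{Pike})) − 34y_{Largo} − y_{Largo}².
∂π/∂y_{Largo} = 70 − 6y_{Largo} − 2y_{Pike} = 0, so y_{Largo} = 35/3 − (1/3)y_{Pike}.
Setting y_{Largo} = y_{Pike} in the reaction function: y_{Largo} = 35/3 − (1/3)y_{Largo}, so y_{Largo} = (35/3) / (4/3) = 8.75.
Equilibrium price: P = 104 − 2·17.5 = 69.

69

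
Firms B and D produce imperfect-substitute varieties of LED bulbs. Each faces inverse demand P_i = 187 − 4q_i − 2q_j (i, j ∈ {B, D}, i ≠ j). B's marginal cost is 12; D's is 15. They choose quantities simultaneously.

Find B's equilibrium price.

82.4

Firm B's profit: π = q_B(187 − 4q_B − 2q_D) − 12q_B.
∂π/∂q_B = 175 − 8q_B − 2q_D = 0 ⇒ q_B = 21.875 − 0.25q_D.
Similarly q_D = 21.5 − 0.25q_B.
Substituting the second reaction function into the first: q_B = 21.875 − 0.25(21.5 − 0.25q_B), which gives 0.9375q_B = 16.5 ⇒ q_B = 17.6.
Then q_D = 21.5 − 0.25·17.6 = 17.1.
P_B = 187 − 4·17.6 − 2·17.1 = 82.4.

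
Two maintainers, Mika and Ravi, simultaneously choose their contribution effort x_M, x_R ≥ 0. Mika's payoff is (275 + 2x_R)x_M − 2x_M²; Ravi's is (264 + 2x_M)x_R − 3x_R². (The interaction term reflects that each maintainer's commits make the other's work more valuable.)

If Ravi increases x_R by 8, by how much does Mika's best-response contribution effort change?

4

Expanding Mika's payoff: 275x_M + 2x_Rx_M − 2x_M².
∂π/∂x_M = 275 + 2x_R − 4x_M = 0, so x_M = 68.75 + 0.5x_R.
The reaction-function slope is 0.5, so an 8-unit rise in x_R moves x_M by 0.5 × 8 = 4. Mika's best response rises — the actions are strategic complements.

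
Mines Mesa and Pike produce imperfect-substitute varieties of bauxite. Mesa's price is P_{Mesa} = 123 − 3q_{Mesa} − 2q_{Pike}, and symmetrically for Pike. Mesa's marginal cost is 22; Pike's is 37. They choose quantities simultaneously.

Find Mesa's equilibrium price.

62.6875

Mine Mesa's profit: π = q_{Mesa}(123 − 3q_{Mesa} − 2q_{Pike}) − 22q_{Mesa}.
∂π/∂q_{Mesa} = 101 − 6q_{Mesa} − 2q_{Pike} = 0 ⇒ q_{Mesa} = 101/6 − (1/3)q_{Pike}.
Similarly q_{Pike} = 43/3 − (1/3)q_{Mesa}.
Plugging q_{Pike} into Mesa's best response: q_{Mesa} = 101/6 − (1/3)(43/3 − (1/3)q_{Mesa}) ⇒ (8/9)q_{Mesa} = 217/18, so q_{Mesa} = 13.5625.
Then q_{Pike} = 43/3 − (1/3)·13.5625 = 9.8125.
P_{Mesa} = 123 − 3·13.5625 − 2·9.8125 = 62.6875.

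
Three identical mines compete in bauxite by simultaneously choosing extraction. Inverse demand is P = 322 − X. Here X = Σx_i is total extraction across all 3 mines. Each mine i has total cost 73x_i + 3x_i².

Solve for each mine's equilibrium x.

A representative mine's profit is π_i = x_i(322 − X) − 73x_i − 3x_i², with X = x_i + Σ_{j≠i} x_j.
First-order condition: 249 − 8x_i − Σ_{j≠i} x_j = 0.
With identical mines, set every x_j = x: then 249 − 8x − 2x = 0, i.e. x = 249/10 = 24.9.

24.9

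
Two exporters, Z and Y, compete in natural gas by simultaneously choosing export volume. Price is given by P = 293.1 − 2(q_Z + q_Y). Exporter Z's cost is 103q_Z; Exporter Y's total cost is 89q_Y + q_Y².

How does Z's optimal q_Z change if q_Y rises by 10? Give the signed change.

-5

Exporter Z's profit: π = q_Z(293.1 − 2(q_Z + q_Y)) − 103q_Z.
∂π/∂q_Z = 190.1 − 4q_Z − 2q_Y = 0, so q_Z = 47.525 − 0.5q_Y.
The reaction-function slope is −0.5, so a 10-unit rise in q_Y moves q_Z by −0.5 × 10 = −5. Z's best response falls — the actions are strategic substitutes.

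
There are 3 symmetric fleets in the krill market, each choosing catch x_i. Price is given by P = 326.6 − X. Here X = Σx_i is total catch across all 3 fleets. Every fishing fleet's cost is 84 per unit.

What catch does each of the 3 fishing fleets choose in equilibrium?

60.65

A representative fishing fleet's profit is π_i = x_i(326.6 − X) − 84x_i, with X = x_i + Σ_{j≠i} x_j.
First-order condition: 242.6 − 2x_i − Σ_{j≠i} x_j = 0.
In a symmetric equilibrium every fishing fleet chooses the same x, so Σ_{j≠i} x_j = 2x. The condition becomes 242.6 − 4x = 0, giving x = 242.6/4 = 60.65.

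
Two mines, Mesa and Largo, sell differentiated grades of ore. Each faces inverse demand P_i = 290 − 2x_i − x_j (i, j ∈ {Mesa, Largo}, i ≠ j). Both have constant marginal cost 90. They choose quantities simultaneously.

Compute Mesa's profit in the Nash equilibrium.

3200

Mine Mesa's profit: π = x_{Mesa}(290 − 2x_{Mesa} − x_{Largo}) − 90x_{Mesa}.
∂π/∂x_{Mesa} = 200 − 4x_{Mesa} − x_{Largo} = 0 ⇒ x_{Mesa} = 50 − 0.25x_{Largo}.
By symmetry x_{Largo} = x_{Mesa}; substituting into the reaction function, 1.25x_{Mesa} = 50 and x_{Mesa} = 40.
P_{Mesa} = 290 − 2·40 − 40 = 170.
Profit = (170 − 90)·40 = 3200.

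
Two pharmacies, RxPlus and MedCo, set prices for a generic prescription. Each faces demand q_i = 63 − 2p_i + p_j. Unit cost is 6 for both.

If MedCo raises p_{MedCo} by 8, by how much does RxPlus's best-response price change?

RxPlus's profit: π = (p_{RxPlus} − 6)(63 − 2p_{RxPlus} + p_{MedCo}).
∂π/∂p_{RxPlus} = 75 − 4p_{RxPlus} + p_{MedCo} = 0 ⇒ p_{RxPlus} = 18.75 + 0.25p_{MedCo}.
The reaction-function slope is 0.25, so an 8-unit rise in p_{MedCo} moves p_{RxPlus} by 0.25 × 8 = 2. RxPlus's best response rises — the actions are strategic complements.

2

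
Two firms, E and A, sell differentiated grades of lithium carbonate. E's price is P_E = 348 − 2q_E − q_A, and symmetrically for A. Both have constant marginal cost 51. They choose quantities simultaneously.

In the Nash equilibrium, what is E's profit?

7056.72

Firm E's profit: π = q_E(348 − 2q_E − q_A) − 51q_E.
∂π/∂q_E = 297 − 4q_E − q_A = 0 ⇒ q_E = 74.25 − 0.25q_A.
Setting q_E = q_A in the reaction function: q_E = 74.25 − 0.25q_E, so q_E = 74.25 / 1.25 = 59.4.
P_E = 348 − 2·59.4 − 59.4 = 169.8.
Profit = (169.8 − 51)·59.4 = 7056.72.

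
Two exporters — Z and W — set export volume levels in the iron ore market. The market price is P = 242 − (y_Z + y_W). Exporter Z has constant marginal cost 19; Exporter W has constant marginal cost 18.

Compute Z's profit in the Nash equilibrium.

5476

Exporter Z's profit: π = y_Z(242 − (y_Z + y_W)) − 19y_Z.
∂π/∂y_Z = 223 − 2y_Z − y_W = 0, so y_Z = 111.5 − 0.5y_W.
By the same steps for W: y_W = 112 − 0.5y_Z.
Plugging y_W into Z's best response: y_Z = 111.5 − 0.5(112 − 0.5y_Z) ⇒ 0.75y_Z = 55.5, so y_Z = 74.
Then y_W = 112 − 0.5·74 = 75.
Price P = 242 − 149 = 93.
Z's profit: (93 − 19)·74 = 5476.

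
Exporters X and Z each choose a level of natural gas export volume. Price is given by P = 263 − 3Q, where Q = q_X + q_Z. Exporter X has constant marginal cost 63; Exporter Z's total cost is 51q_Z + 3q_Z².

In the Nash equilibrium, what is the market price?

147

Exporter X's profit: π = q_X(263 − 3(q_X + q_Z)) − 63q_X.
∂π/∂q_X = 200 − 6q_X − 3q_Z = 0, so q_X = 100/3 − 0.5q_Z.
For Z: ∂π/∂q_Z = 212 − 12q_Z − 3q_X = 0 ⇒ q_Z = 53/3 − 0.25q_X.
Substituting the second reaction function into the first: q_X = 100/3 − 0.5(53/3 − 0.25q_X), which gives 0.875q_X = 24.5 ⇒ q_X = 28.
Then q_Z = 53/3 − 0.25·28 = 32/3.
Equilibrium price: P = 263 − 3·(116/3) = 147.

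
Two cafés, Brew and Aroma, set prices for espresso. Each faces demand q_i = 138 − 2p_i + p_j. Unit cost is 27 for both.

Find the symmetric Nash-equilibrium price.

Brew's profit: π = (p_{Brew} − 27)(138 − 2p_{Brew} + p_{Aroma}).
∂π/∂p_{Brew} = 192 − 4p_{Brew} + p_{Aroma} = 0 ⇒ p_{Brew} = 48 + 0.25p_{Aroma}.
Setting p_{Brew} = p_{Aroma} in the reaction function: p_{Brew} = 48 + 0.25p_{Brew}, so p_{Brew} = 48 / 0.75 = 64.

64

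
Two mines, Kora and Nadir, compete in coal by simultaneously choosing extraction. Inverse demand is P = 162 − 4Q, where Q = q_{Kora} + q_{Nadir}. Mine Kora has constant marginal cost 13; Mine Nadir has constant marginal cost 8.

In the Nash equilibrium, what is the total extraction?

Mine Kora's profit: π = q_{Kora}(162 − 4(q_{Kora} + q_{Nadir})) − 13q_{Kora}.
∂π/∂q_{Kora} = 149 − 8q_{Kora} − 4q_{Nadir} = 0, so q_{Kora} = 18.625 − 0.5q_{Nadir}.
By the same steps for Nadir: q_{Nadir} = 19.25 − 0.5q_{Kora}.
Substituting the second reaction function into the first: q_{Kora} = 18.625 − 0.5(19.25 − 0.5q_{Kora}), which gives 0.75q_{Kora} = 9 ⇒ q_{Kora} = 12.
Then q_{Nadir} = 19.25 − 0.5·12 = 13.25.
Total extraction: 12 + 13.25 = 25.25.

25.25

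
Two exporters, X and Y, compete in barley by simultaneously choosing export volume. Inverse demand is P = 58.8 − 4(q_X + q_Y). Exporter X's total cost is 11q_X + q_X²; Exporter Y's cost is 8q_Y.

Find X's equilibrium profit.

39.2

Exporter X's profit: π = q_X(58.8 − 4(q_X + q_Y)) − 11q_X − q_X².
∂π/∂q_X = 47.8 − 10q_X − 4q_Y = 0, so q_X = 4.78 − 0.4q_Y.
For Y: ∂π/∂q_Y = 50.8 − 8q_Y − 4q_X = 0 ⇒ q_Y = 6.35 − 0.5q_X.
Solving the two reaction functions simultaneously: (1 − (−0.4)(−0.5))q_X = 4.78 − 0.4·6.35, so 0.8q_X = 2.24 and q_X = 2.8.
Then q_Y = 6.35 − 0.5·2.8 = 4.95.
Price P = 58.8 − 4·7.75 = 27.8.
X's profit: (27.8 − 11)·2.8 − (2.8)² = 39.2.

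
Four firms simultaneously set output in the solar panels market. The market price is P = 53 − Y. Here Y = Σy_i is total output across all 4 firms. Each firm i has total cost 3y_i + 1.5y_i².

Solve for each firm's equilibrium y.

6.25

A representative firm's profit is π_i = y_i(53 − Y) − 3y_i − 1.5y_i², with Y = y_i + Σ_{j≠i} y_j.
First-order condition: 50 − 5y_i − Σ_{j≠i} y_j = 0.
In a symmetric equilibrium every firm chooses the same y, so Σ_{j≠i} y_j = 3y. The condition becomes 50 − 8y = 0, giving y = 50/8 = 6.25.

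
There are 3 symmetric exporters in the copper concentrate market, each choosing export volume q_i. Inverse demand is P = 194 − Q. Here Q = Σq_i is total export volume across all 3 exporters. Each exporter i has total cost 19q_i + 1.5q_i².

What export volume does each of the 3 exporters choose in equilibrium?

25

A representative exporter's profit is π_i = q_i(194 − Q) − 19q_i − 1.5q_i², with Q = q_i + Σ_{j≠i} q_j.
First-order condition: 175 − 5q_i − Σ_{j≠i} q_j = 0.
Imposing symmetry (q_j = q for all j) turns Σ_{j≠i} q_j into 2q, so 175 = 7q and q = 25.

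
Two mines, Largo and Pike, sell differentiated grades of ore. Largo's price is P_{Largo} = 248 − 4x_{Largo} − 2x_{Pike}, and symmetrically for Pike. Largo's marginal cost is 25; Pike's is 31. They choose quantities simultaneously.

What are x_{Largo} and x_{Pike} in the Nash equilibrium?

Mine Largo's profit: π = x_{Largo}(248 − 4x_{Largo} − 2x_{Pike}) − 25x_{Largo}.
∂π/∂x_{Largo} = 223 − 8x_{Largo} − 2x_{Pike} = 0 ⇒ x_{Largo} = 27.875 − 0.25x_{Pike}.
Similarly x_{Pike} = 27.125 − 0.25x_{Largo}.
Solving the two reaction functions simultaneously: (1 − (−0.25)(−0.25))x_{Largo} = 27.875 − 0.25·27.125, so 0.9375x_{Largo} = 675/32 and x_{Largo} = 22.5.
Then x_{Pike} = 27.125 − 0.25·22.5 = 21.5.

22.5, 21.5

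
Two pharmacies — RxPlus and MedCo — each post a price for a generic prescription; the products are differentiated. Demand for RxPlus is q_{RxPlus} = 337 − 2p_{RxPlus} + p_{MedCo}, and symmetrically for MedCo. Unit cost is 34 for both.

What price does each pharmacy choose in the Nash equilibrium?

RxPlus's profit: π = (p_{RxPlus} − 34)(337 − 2p_{RxPlus} + p_{MedCo}).
∂π/∂p_{RxPlus} = 405 − 4p_{RxPlus} + p_{MedCo} = 0 ⇒ p_{RxPlus} = 101.25 + 0.25p_{MedCo}.
The game is symmetric, so in equilibrium p_{MedCo} = p_{RxPlus}: the reaction function gives 0.75p_{RxPlus} = 101.25, hence p_{RxPlus} = 135.

135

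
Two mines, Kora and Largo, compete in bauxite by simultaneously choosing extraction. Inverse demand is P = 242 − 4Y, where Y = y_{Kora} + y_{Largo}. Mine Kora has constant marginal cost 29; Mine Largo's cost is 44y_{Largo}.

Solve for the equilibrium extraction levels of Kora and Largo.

19, 15.25

Mine Kora's profit: π = y_{Kora}(242 − 4(y_{Kora} + y_{Largo})) − 29y_{Kora}.
∂π/∂y_{Kora} = 213 − 8y_{Kora} − 4y_{Largo} = 0, so y_{Kora} = 26.625 − 0.5y_{Largo}.
By the same steps for Largo: y_{Largo} = 24.75 − 0.5y_{Kora}.
Substituting the second reaction function into the first: y_{Kora} = 26.625 − 0.5(24.75 − 0.5y_{Kora}), which gives 0.75y_{Kora} = 14.25 ⇒ y_{Kora} = 19.
Then y_{Largo} = 24.75 − 0.5·19 = 15.25.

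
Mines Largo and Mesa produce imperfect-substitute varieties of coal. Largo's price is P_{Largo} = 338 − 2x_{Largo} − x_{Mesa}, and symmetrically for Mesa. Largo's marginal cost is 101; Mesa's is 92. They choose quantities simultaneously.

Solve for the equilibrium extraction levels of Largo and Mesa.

46.8, 49.8

Mine Largo's profit: π = x_{Largo}(338 − 2x_{Largo} − x_{Mesa}) − 101x_{Largo}.
∂π/∂x_{Largo} = 237 − 4x_{Largo} − x_{Mesa} = 0 ⇒ x_{Largo} = 59.25 − 0.25x_{Mesa}.
Similarly x_{Mesa} = 61.5 − 0.25x_{Largo}.
Substituting the second reaction function into the first: x_{Largo} = 59.25 − 0.25(61.5 − 0.25x_{Largo}), which gives 0.9375x_{Largo} = 43.875 ⇒ x_{Largo} = 46.8.
Then x_{Mesa} = 61.5 − 0.25·46.8 = 49.8.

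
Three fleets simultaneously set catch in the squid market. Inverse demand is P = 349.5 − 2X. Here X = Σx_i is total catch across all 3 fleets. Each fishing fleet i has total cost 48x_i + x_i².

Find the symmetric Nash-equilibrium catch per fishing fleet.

30.15

A representative fishing fleet's profit is π_i = x_i(349.5 − 2X) − 48x_i − x_i², with X = x_i + Σ_{j≠i} x_j.
First-order condition: 301.5 − 6x_i − 2Σ_{j≠i} x_j = 0.
Imposing symmetry (x_j = x for all j) turns Σ_{j≠i} x_j into 2x, so 301.5 = 10x and x = 30.15.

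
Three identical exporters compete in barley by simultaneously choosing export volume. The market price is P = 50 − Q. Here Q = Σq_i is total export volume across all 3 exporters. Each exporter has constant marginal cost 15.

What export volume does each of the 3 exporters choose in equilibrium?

A representative exporter's profit is π_i = q_i(50 − Q) − 15q_i, with Q = q_i + Σ_{j≠i} q_j.
First-order condition: 35 − 2q_i − Σ_{j≠i} q_j = 0.
Imposing symmetry (q_j = q for all j) turns Σ_{j≠i} q_j into 2q, so 35 = 4q and q = 8.75.

8.75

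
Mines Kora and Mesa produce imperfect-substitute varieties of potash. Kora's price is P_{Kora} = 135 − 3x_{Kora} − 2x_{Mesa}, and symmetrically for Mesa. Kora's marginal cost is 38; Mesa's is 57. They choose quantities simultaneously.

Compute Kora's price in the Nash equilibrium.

77.9375

Mine Kora's profit: π = x_{Kora}(135 − 3x_{Kora} − 2x_{Mesa}) − 38x_{Kora}.
∂π/∂x_{Kora} = 97 − 6x_{Kora} − 2x_{Mesa} = 0 ⇒ x_{Kora} = 97/6 − (1/3)x_{Mesa}.
Similarly x_{Mesa} = 13 − (1/3)x_{Kora}.
Solving the two reaction functions simultaneously: (1 − (−1/3)(−1/3))x_{Kora} = 97/6 − (1/3)·13, so (8/9)x_{Kora} = 71/6 and x_{Kora} = 13.3125.
Then x_{Mesa} = 13 − (1/3)·13.3125 = 8.5625.
P_{Kora} = 135 − 3·13.3125 − 2·8.5625 = 77.9375.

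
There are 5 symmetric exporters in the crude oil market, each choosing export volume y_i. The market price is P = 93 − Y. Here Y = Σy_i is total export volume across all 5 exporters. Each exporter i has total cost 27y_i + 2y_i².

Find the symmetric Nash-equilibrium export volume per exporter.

6.6

A representative exporter's profit is π_i = y_i(93 − Y) − 27y_i − 2y_i², with Y = y_i + Σ_{j≠i} y_j.
First-order condition: 66 − 6y_i − Σ_{j≠i} y_j = 0.
With identical exporters, set every y_j = y: then 66 − 6y − 4y = 0, i.e. y = 66/10 = 6.6.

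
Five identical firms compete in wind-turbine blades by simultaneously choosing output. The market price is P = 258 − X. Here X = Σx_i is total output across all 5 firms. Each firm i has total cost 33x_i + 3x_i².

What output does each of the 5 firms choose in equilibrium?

18.75

A representative firm's profit is π_i = x_i(258 − X) − 33x_i − 3x_i², with X = x_i + Σ_{j≠i} x_j.
First-order condition: 225 − 8x_i − Σ_{j≠i} x_j = 0.
In a symmetric equilibrium every firm chooses the same x, so Σ_{j≠i} x_j = 4x. The condition becomes 225 − 12x = 0, giving x = 225/12 = 18.75.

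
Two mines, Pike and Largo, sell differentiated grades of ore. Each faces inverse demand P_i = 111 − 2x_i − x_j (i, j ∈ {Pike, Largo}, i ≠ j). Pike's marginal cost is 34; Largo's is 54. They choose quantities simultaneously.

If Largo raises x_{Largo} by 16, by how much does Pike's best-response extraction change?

Mine Pike's profit: π = x_{Pike}(111 − 2x_{Pike} − x_{Largo}) − 34x_{Pike}.
∂π/∂x_{Pike} = 77 − 4x_{Pike} − x_{Largo} = 0 ⇒ x_{Pike} = 19.25 − 0.25x_{Largo}.
The reaction-function slope is −0.25, so a 16-unit rise in x_{Largo} moves x_{Pike} by −0.25 × 16 = −4. Pike's best response falls — the actions are strategic substitutes.

-4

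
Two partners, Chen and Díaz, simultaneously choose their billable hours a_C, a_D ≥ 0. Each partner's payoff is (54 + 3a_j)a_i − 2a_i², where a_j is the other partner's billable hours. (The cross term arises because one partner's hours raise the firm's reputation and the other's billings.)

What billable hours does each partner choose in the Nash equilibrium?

Chen's payoff is (54 + 3a_D)a_C − 2a_C².
∂π/∂a_C = 54 + 3a_D − 4a_C = 0, so a_C = 13.5 + 0.75a_D.
By symmetry a_D = a_C; substituting into the reaction function, 0.25a_C = 13.5 and a_C = 54.

54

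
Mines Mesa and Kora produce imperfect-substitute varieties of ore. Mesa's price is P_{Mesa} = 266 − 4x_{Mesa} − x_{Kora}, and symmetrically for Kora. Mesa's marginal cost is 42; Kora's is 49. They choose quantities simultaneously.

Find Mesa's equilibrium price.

Mine Mesa's profit: π = x_{Mesa}(266 − 4x_{Mesa} − x_{Kora}) − 42x_{Mesa}.
∂π/∂x_{Mesa} = 224 − 8x_{Mesa} − x_{Kora} = 0 ⇒ x_{Mesa} = 28 − 0.125x_{Kora}.
Similarly x_{Kora} = 27.125 − 0.125x_{Mesa}.
Plugging x_{Kora} into Mesa's best response: x_{Mesa} = 28 − 0.125(27.125 − 0.125x_{Mesa}) ⇒ (63/64)x_{Mesa} = 1575/64, so x_{Mesa} = 25.
Then x_{Kora} = 27.125 − 0.125·25 = 24.
P_{Mesa} = 266 − 4·25 − 24 = 142.

142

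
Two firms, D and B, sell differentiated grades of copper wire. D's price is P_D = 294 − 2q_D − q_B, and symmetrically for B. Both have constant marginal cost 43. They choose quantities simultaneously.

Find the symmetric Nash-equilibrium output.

50.2

Firm D's profit: π = q_D(294 − 2q_D − q_B) − 43q_D.
∂π/∂q_D = 251 − 4q_D − q_B = 0 ⇒ q_D = 62.75 − 0.25q_B.
The game is symmetric, so in equilibrium q_B = q_D: the reaction function gives 1.25q_D = 62.75, hence q_D = 50.2.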